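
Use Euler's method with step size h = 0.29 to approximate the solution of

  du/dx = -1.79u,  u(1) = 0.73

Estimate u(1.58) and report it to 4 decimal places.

Euler: u_{n+1} = u_n + h·f(x_n, u_n).
x=1.000000, u=0.730000: f=-1.306700 → u ← 0.730000 + 0.29·(-1.306700) = 0.351057
x=1.290000, u=0.351057: f=-0.628392 → u ← 0.351057 + 0.29·(-0.628392) = 0.168823
u(1.58) ≈ 0.1688

0.1688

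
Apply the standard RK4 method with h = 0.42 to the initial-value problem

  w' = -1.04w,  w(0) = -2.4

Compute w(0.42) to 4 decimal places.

-1.5509

RK4: k1 = f(t_n, w_n); k2 = f(t_n + h/2, w_n + (h/2)·k1); k3 = f(t_n + h/2, w_n + (h/2)·k2); k4 = f(t_n + h, w_n + h·k3); w_{n+1} = w_n + (h/6)·(k1 + 2k2 + 2k3 + k4).
t=0.000000, w=-2.400000:
  k1 = f(0.000000, -2.400000) = 2.496000
  k2 = f(0.210000, -1.875840) = 1.950874
  k3 = f(0.210000, -1.990317) = 2.069929
  k4 = f(0.420000, -1.530630) = 1.591855
  w ← -2.400000 + (0.42/6)·(k1 + 2k2 + 2k3 + k4) = -1.550938
w(0.42) ≈ -1.5509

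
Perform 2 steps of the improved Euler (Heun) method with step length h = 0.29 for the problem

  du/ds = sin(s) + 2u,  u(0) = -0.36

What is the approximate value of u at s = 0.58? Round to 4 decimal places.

-0.8828

Heun: k1 = f(s_n, u_n); k2 = f(s_n + h, u_n + h·k1); u_{n+1} = u_n + (h/2)·(k1 + k2).
s=0.000000, u=-0.360000:
  k1 = f(0.000000, -0.360000) = -0.720000
  k2 = f(0.290000, -0.568800) = -0.851648
  u ← -0.360000 + (0.29/2)·(-0.720000 + (-0.851648)) = -0.587889
s=0.290000, u=-0.587889:
  k1 = f(0.290000, -0.587889) = -0.889826
  k2 = f(0.580000, -0.845938) = -1.143853
  u ← -0.587889 + (0.29/2)·(-0.889826 + (-1.143853)) = -0.882772
u(0.58) ≈ -0.8828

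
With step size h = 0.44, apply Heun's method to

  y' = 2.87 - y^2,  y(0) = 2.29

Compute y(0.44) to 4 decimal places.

Heun: k1 = f(t_n, y_n); k2 = f(t_n + h, y_n + h·k1); y_{n+1} = y_n + (h/2)·(k1 + k2).
t=0.000000, y=2.290000:
  k1 = f(0.000000, 2.290000) = -2.374100
  k2 = f(0.440000, 1.245396) = 1.318989
  y ← 2.290000 + (0.44/2)·(-2.374100 + 1.318989) = 2.057876
y(0.44) ≈ 2.0579

2.0579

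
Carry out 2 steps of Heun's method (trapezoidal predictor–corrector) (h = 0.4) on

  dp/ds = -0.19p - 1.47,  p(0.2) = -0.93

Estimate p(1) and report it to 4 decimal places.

Heun: k1 = f(s_n, p_n); k2 = f(s_n + h, p_n + h·k1); p_{n+1} = p_n + (h/2)·(k1 + k2).
s=0.200000, p=-0.930000:
  k1 = f(0.200000, -0.930000) = -1.293300
  k2 = f(0.600000, -1.447320) = -1.195009
  p ← -0.930000 + (0.4/2)·(-1.293300 + (-1.195009)) = -1.427662
s=0.600000, p=-1.427662:
  k1 = f(0.600000, -1.427662) = -1.198744
  k2 = f(1.000000, -1.907160) = -1.107640
  p ← -1.427662 + (0.4/2)·(-1.198744 + (-1.107640)) = -1.888939
p(1) ≈ -1.8889

-1.8889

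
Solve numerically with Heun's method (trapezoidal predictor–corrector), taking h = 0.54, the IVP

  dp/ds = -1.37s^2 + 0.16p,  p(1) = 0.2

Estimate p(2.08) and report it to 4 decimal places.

Heun: k1 = f(s_n, p_n); k2 = f(s_n + h, p_n + h·k1); p_{n+1} = p_n + (h/2)·(k1 + k2).
s=1.000000, p=0.200000:
  k1 = f(1.000000, 0.200000) = -1.338000
  k2 = f(1.540000, -0.522520) = -3.332695
  p ← 0.200000 + (0.54/2)·(-1.338000 + (-3.332695)) = -1.061088
s=1.540000, p=-1.061088:
  k1 = f(1.540000, -1.061088) = -3.418866
  k2 = f(2.080000, -2.907275) = -6.392332
  p ← -1.061088 + (0.54/2)·(-3.418866 + (-6.392332)) = -3.710111
p(2.08) ≈ -3.7101

-3.7101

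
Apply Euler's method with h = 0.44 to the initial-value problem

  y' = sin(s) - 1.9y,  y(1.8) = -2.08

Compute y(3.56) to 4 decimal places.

0.0513

Euler: y_{n+1} = y_n + h·f(s_n, y_n).
s=1.800000, y=-2.080000: f=4.925848 → y ← -2.080000 + 0.44·4.925848 = 0.087373
s=2.240000, y=0.087373: f=0.618307 → y ← 0.087373 + 0.44·0.618307 = 0.359428
s=2.680000, y=0.359428: f=-0.237539 → y ← 0.359428 + 0.44·(-0.237539) = 0.254911
s=3.120000, y=0.254911: f=-0.462740 → y ← 0.254911 + 0.44·(-0.462740) = 0.051305
y(3.56) ≈ 0.0513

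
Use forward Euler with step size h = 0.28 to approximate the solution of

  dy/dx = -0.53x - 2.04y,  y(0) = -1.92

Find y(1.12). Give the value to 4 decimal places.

-0.2328

Euler: y_{n+1} = y_n + h·f(x_n, y_n).
x=0.000000, y=-1.920000: f=3.916800 → y ← -1.920000 + 0.28·3.916800 = -0.823296
x=0.280000, y=-0.823296: f=1.531124 → y ← -0.823296 + 0.28·1.531124 = -0.394581
x=0.560000, y=-0.394581: f=0.508146 → y ← -0.394581 + 0.28·0.508146 = -0.252300
x=0.840000, y=-0.252300: f=0.069493 → y ← -0.252300 + 0.28·0.069493 = -0.232842
y(1.12) ≈ -0.2328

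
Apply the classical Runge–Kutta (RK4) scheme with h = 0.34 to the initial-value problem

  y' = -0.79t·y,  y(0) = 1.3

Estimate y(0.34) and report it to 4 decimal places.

1.2420

RK4: k1 = f(t_n, y_n); k2 = f(t_n + h/2, y_n + (h/2)·k1); k3 = f(t_n + h/2, y_n + (h/2)·k2); k4 = f(t_n + h, y_n + h·k3); y_{n+1} = y_n + (h/6)·(k1 + 2k2 + 2k3 + k4).
t=0.000000, y=1.300000:
  k1 = f(0.000000, 1.300000) = 0.000000
  k2 = f(0.170000, 1.300000) = -0.174590
  k3 = f(0.170000, 1.270320) = -0.170604
  k4 = f(0.340000, 1.241995) = -0.333600
  y ← 1.300000 + (0.34/6)·(k1 + 2k2 + 2k3 + k4) = 1.241974
y(0.34) ≈ 1.2420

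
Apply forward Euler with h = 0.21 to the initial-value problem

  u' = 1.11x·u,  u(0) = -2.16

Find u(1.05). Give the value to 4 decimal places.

Euler: u_{n+1} = u_n + h·f(x_n, u_n).
x=0.000000, u=-2.160000: f=0.000000 → u ← -2.160000 + 0.21·0.000000 = -2.160000
x=0.210000, u=-2.160000: f=-0.503496 → u ← -2.160000 + 0.21·(-0.503496) = -2.265734
x=0.420000, u=-2.265734: f=-1.056285 → u ← -2.265734 + 0.21·(-1.056285) = -2.487554
x=0.630000, u=-2.487554: f=-1.739547 → u ← -2.487554 + 0.21·(-1.739547) = -2.852859
x=0.840000, u=-2.852859: f=-2.660006 → u ← -2.852859 + 0.21·(-2.660006) = -3.411460
u(1.05) ≈ -3.4115

-3.4115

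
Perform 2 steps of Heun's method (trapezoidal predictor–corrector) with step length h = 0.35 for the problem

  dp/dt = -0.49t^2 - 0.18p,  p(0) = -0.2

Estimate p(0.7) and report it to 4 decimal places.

-0.2381

Heun: k1 = f(t_n, p_n); k2 = f(t_n + h, p_n + h·k1); p_{n+1} = p_n + (h/2)·(k1 + k2).
t=0.000000, p=-0.200000:
  k1 = f(0.000000, -0.200000) = 0.036000
  k2 = f(0.350000, -0.187400) = -0.026293
  p ← -0.200000 + (0.35/2)·(0.036000 + (-0.026293)) = -0.198301
t=0.350000, p=-0.198301:
  k1 = f(0.350000, -0.198301) = -0.024331
  k2 = f(0.700000, -0.206817) = -0.202873
  p ← -0.198301 + (0.35/2)·(-0.024331 + (-0.202873)) = -0.238062
p(0.7) ≈ -0.2381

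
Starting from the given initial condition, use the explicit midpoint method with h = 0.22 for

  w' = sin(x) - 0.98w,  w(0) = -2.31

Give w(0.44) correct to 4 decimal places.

Midpoint: k1 = f(x_n, w_n); k2 = f(x_n + h/2, w_n + (h/2)·k1); w_{n+1} = w_n + h·k2.
x=0.000000, w=-2.310000:
  k1 = f(0.000000, -2.310000) = 2.263800
  k2 = f(0.110000, -2.060982) = 2.129541
  w ← -2.310000 + 0.22·2.129541 = -1.841501
x=0.220000, w=-1.841501:
  k1 = f(0.220000, -1.841501) = 2.022901
  k2 = f(0.330000, -1.618982) = 1.910645
  w ← -1.841501 + 0.22·1.910645 = -1.421159
w(0.44) ≈ -1.4212

-1.4212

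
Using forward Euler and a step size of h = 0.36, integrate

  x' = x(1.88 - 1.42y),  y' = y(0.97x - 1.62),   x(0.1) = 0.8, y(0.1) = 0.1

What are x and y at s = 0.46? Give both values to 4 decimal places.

1.3005, 0.0696

Euler on (x,y): x_{n+1} = x_n + h·x', y_{n+1} = y_n + h·y'.
0.100000: (0.800000, 0.100000); f=(1.390400, -0.084400) → (1.300544, 0.069616)
(x(0.46), y(0.46)) ≈ (1.3005, 0.0696)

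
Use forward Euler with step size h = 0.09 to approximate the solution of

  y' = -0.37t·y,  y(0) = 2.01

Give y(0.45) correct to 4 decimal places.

Euler: y_{n+1} = y_n + h·f(t_n, y_n).
t=0.000000, y=2.010000: f=0.000000 → y ← 2.010000 + 0.09·0.000000 = 2.010000
t=0.090000, y=2.010000: f=-0.066933 → y ← 2.010000 + 0.09·(-0.066933) = 2.003976
t=0.180000, y=2.003976: f=-0.133465 → y ← 2.003976 + 0.09·(-0.133465) = 1.991964
t=0.270000, y=1.991964: f=-0.198997 → y ← 1.991964 + 0.09·(-0.198997) = 1.974054
t=0.360000, y=1.974054: f=-0.262944 → y ← 1.974054 + 0.09·(-0.262944) = 1.950389
y(0.45) ≈ 1.9504

1.9504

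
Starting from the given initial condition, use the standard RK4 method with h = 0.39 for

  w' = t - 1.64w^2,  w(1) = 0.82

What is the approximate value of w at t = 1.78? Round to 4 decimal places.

RK4: k1 = f(t_n, w_n); k2 = f(t_n + h/2, w_n + (h/2)·k1); k3 = f(t_n + h/2, w_n + (h/2)·k2); k4 = f(t_n + h, w_n + h·k3); w_{n+1} = w_n + (h/6)·(k1 + 2k2 + 2k3 + k4).
t=1.000000, w=0.820000:
  k1 = f(1.000000, 0.820000) = -0.102736
  k2 = f(1.195000, 0.799966) = 0.145488
  k3 = f(1.195000, 0.848370) = 0.014640
  k4 = f(1.390000, 0.825709) = 0.271854
  w ← 0.820000 + (0.39/6)·(k1 + 2k2 + 2k3 + k4) = 0.851809
t=1.390000, w=0.851809:
  k1 = f(1.390000, 0.851809) = 0.200050
  k2 = f(1.585000, 0.890819) = 0.283564
  k3 = f(1.585000, 0.907104) = 0.235546
  k4 = f(1.780000, 0.943672) = 0.319552
  w ← 0.851809 + (0.39/6)·(k1 + 2k2 + 2k3 + k4) = 0.953068
w(1.78) ≈ 0.9531

0.9531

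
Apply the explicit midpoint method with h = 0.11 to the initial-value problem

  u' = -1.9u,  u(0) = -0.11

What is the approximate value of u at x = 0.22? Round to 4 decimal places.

-0.0727

Midpoint: k1 = f(x_n, u_n); k2 = f(x_n + h/2, u_n + (h/2)·k1); u_{n+1} = u_n + h·k2.
x=0.000000, u=-0.110000:
  k1 = f(0.000000, -0.110000) = 0.209000
  k2 = f(0.055000, -0.098505) = 0.187159
  u ← -0.110000 + 0.11·0.187159 = -0.089412
x=0.110000, u=-0.089412:
  k1 = f(0.110000, -0.089412) = 0.169884
  k2 = f(0.165000, -0.080069) = 0.152131
  u ← -0.089412 + 0.11·0.152131 = -0.072678
u(0.22) ≈ -0.0727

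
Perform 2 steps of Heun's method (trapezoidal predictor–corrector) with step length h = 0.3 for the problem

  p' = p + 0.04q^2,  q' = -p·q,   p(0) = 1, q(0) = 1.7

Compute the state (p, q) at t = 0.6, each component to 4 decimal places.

1.8651, 0.7657

Heun on (p,q): k1 = f(t_n, state_n); k2 = f(t_n + h, state_n + h·k1); state_{n+1} = state_n + (h/2)·(k1 + k2).
0.000000: (1.000000, 1.700000)
  k1 = (1.115600, -1.700000)
  predictor → (1.334680, 1.190000)
  k2 = (1.391324, -1.588269)
  → (1.376039, 1.206760)
0.300000: (1.376039, 1.206760)
  k1 = (1.434289, -1.660548)
  predictor → (1.806325, 0.708595)
  k2 = (1.826410, -1.279954)
  → (1.865143, 0.765684)
(p(0.6), q(0.6)) ≈ (1.8651, 0.7657)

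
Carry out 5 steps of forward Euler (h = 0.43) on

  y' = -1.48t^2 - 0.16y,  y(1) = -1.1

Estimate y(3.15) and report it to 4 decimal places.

Euler: y_{n+1} = y_n + h·f(t_n, y_n).
t=1.000000, y=-1.100000: f=-1.304000 → y ← -1.100000 + 0.43·(-1.304000) = -1.660720
t=1.430000, y=-1.660720: f=-2.760737 → y ← -1.660720 + 0.43·(-2.760737) = -2.847837
t=1.860000, y=-2.847837: f=-4.664554 → y ← -2.847837 + 0.43·(-4.664554) = -4.853595
t=2.290000, y=-4.853595: f=-6.984693 → y ← -4.853595 + 0.43·(-6.984693) = -7.857013
t=2.720000, y=-7.857013: f=-9.692510 → y ← -7.857013 + 0.43·(-9.692510) = -12.024792
y(3.15) ≈ -12.0248

-12.0248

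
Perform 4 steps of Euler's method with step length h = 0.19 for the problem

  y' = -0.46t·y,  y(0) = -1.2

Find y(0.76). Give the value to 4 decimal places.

-1.0840

Euler: y_{n+1} = y_n + h·f(t_n, y_n).
t=0.000000, y=-1.200000: f=0.000000 → y ← -1.200000 + 0.19·0.000000 = -1.200000
t=0.190000, y=-1.200000: f=0.104880 → y ← -1.200000 + 0.19·0.104880 = -1.180073
t=0.380000, y=-1.180073: f=0.206277 → y ← -1.180073 + 0.19·0.206277 = -1.140880
t=0.570000, y=-1.140880: f=0.299139 → y ← -1.140880 + 0.19·0.299139 = -1.084044
y(0.76) ≈ -1.0840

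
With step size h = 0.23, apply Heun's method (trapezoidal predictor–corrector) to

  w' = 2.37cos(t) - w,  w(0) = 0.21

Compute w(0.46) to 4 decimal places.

Heun: k1 = f(t_n, w_n); k2 = f(t_n + h, w_n + h·k1); w_{n+1} = w_n + (h/2)·(k1 + k2).
t=0.000000, w=0.210000:
  k1 = f(0.000000, 0.210000) = 2.160000
  k2 = f(0.230000, 0.706800) = 1.600789
  w ← 0.210000 + (0.23/2)·(2.160000 + 1.600789) = 0.642491
t=0.230000, w=0.642491:
  k1 = f(0.230000, 0.642491) = 1.665099
  k2 = f(0.460000, 1.025463) = 1.098181
  w ← 0.642491 + (0.23/2)·(1.665099 + 1.098181) = 0.960268
w(0.46) ≈ 0.9603

0.9603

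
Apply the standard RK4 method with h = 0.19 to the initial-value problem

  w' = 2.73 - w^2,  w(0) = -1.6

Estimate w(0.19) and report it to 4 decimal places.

RK4: k1 = f(x_n, w_n); k2 = f(x_n + h/2, w_n + (h/2)·k1); k3 = f(x_n + h/2, w_n + (h/2)·k2); k4 = f(x_n + h, w_n + h·k3); w_{n+1} = w_n + (h/6)·(k1 + 2k2 + 2k3 + k4).
x=0.000000, w=-1.600000:
  k1 = f(0.000000, -1.600000) = 0.170000
  k2 = f(0.095000, -1.583850) = 0.221419
  k3 = f(0.095000, -1.578965) = 0.236869
  k4 = f(0.190000, -1.554995) = 0.311991
  w ← -1.600000 + (0.19/6)·(k1 + 2k2 + 2k3 + k4) = -1.555712
w(0.19) ≈ -1.5557

-1.5557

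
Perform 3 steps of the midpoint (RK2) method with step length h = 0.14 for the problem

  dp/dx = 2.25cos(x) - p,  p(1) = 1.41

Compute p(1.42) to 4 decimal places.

1.1846

Midpoint: k1 = f(x_n, p_n); k2 = f(x_n + h/2, p_n + (h/2)·k1); p_{n+1} = p_n + h·k2.
x=1.000000, p=1.410000:
  k1 = f(1.000000, 1.410000) = -0.194320
  k2 = f(1.070000, 1.396398) = -0.316118
  p ← 1.410000 + 0.14·(-0.316118) = 1.365743
x=1.140000, p=1.365743:
  k1 = f(1.140000, 1.365743) = -0.426156
  k2 = f(1.210000, 1.335913) = -0.541619
  p ← 1.365743 + 0.14·(-0.541619) = 1.289917
x=1.280000, p=1.289917:
  k1 = f(1.280000, 1.289917) = -0.644808
  k2 = f(1.350000, 1.244780) = -0.752015
  p ← 1.289917 + 0.14·(-0.752015) = 1.184635
p(1.42) ≈ 1.1846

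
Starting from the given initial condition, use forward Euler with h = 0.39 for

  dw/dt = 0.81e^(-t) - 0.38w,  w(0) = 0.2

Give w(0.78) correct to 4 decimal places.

0.6281

Euler: w_{n+1} = w_n + h·f(t_n, w_n).
t=0.000000, w=0.200000: f=0.734000 → w ← 0.200000 + 0.39·0.734000 = 0.486260
t=0.390000, w=0.486260: f=0.363637 → w ← 0.486260 + 0.39·0.363637 = 0.628079
w(0.78) ≈ 0.6281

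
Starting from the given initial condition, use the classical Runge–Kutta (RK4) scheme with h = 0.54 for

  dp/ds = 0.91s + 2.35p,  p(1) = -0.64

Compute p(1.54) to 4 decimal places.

RK4: k1 = f(s_n, p_n); k2 = f(s_n + h/2, p_n + (h/2)·k1); k3 = f(s_n + h/2, p_n + (h/2)·k2); k4 = f(s_n + h, p_n + h·k3); p_{n+1} = p_n + (h/6)·(k1 + 2k2 + 2k3 + k4).
s=1.000000, p=-0.640000:
  k1 = f(1.000000, -0.640000) = -0.594000
  k2 = f(1.270000, -0.800380) = -0.725193
  k3 = f(1.270000, -0.835802) = -0.808435
  k4 = f(1.540000, -1.076555) = -1.128504
  p ← -0.640000 + (0.54/6)·(k1 + 2k2 + 2k3 + k4) = -1.071078
p(1.54) ≈ -1.0711

-1.0711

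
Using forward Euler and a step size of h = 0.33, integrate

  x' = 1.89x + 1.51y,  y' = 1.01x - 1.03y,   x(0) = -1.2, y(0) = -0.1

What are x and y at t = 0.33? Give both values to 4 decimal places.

Euler on (x,y): x_{n+1} = x_n + h·x', y_{n+1} = y_n + h·y'.
0.000000: (-1.200000, -0.100000); f=(-2.419000, -1.109000) → (-1.998270, -0.465970)
(x(0.33), y(0.33)) ≈ (-1.9983, -0.4660)

-1.9983, -0.4660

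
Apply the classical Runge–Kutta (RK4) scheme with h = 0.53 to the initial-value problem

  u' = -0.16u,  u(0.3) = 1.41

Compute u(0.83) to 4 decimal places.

RK4: k1 = f(x_n, u_n); k2 = f(x_n + h/2, u_n + (h/2)·k1); k3 = f(x_n + h/2, u_n + (h/2)·k2); k4 = f(x_n + h, u_n + h·k3); u_{n+1} = u_n + (h/6)·(k1 + 2k2 + 2k3 + k4).
x=0.300000, u=1.410000:
  k1 = f(0.300000, 1.410000) = -0.225600
  k2 = f(0.565000, 1.350216) = -0.216035
  k3 = f(0.565000, 1.352751) = -0.216440
  k4 = f(0.830000, 1.295287) = -0.207246
  u ← 1.410000 + (0.53/6)·(k1 + 2k2 + 2k3 + k4) = 1.295361
u(0.83) ≈ 1.2954

1.2954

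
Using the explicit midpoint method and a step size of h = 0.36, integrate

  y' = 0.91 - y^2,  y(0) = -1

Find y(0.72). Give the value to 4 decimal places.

-1.1338

Midpoint: k1 = f(t_n, y_n); k2 = f(t_n + h/2, y_n + (h/2)·k1); y_{n+1} = y_n + h·k2.
t=0.000000, y=-1.000000:
  k1 = f(0.000000, -1.000000) = -0.090000
  k2 = f(0.180000, -1.016200) = -0.122662
  y ← -1.000000 + 0.36·(-0.122662) = -1.044158
t=0.360000, y=-1.044158:
  k1 = f(0.360000, -1.044158) = -0.180267
  k2 = f(0.540000, -1.076607) = -0.249082
  y ← -1.044158 + 0.36·(-0.249082) = -1.133828
y(0.72) ≈ -1.1338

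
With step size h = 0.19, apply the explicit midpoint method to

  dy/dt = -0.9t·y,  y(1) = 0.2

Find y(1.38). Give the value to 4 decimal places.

Midpoint: k1 = f(t_n, y_n); k2 = f(t_n + h/2, y_n + (h/2)·k1); y_{n+1} = y_n + h·k2.
t=1.000000, y=0.200000:
  k1 = f(1.000000, 0.200000) = -0.180000
  k2 = f(1.095000, 0.182900) = -0.180248
  y ← 0.200000 + 0.19·(-0.180248) = 0.165753
t=1.190000, y=0.165753:
  k1 = f(1.190000, 0.165753) = -0.177521
  k2 = f(1.285000, 0.148888) = -0.172189
  y ← 0.165753 + 0.19·(-0.172189) = 0.133037
y(1.38) ≈ 0.1330

0.1330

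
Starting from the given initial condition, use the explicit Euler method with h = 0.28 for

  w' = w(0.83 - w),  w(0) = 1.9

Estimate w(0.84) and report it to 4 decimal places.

1.0435

Euler: w_{n+1} = w_n + h·f(x_n, w_n).
x=0.000000, w=1.900000: f=-2.033000 → w ← 1.900000 + 0.28·(-2.033000) = 1.330760
x=0.280000, w=1.330760: f=-0.666391 → w ← 1.330760 + 0.28·(-0.666391) = 1.144170
x=0.560000, w=1.144170: f=-0.359464 → w ← 1.144170 + 0.28·(-0.359464) = 1.043520
w(0.84) ≈ 1.0435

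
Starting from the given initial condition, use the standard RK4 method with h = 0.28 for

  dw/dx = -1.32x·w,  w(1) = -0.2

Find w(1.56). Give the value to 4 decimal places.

-0.0777

RK4: k1 = f(x_n, w_n); k2 = f(x_n + h/2, w_n + (h/2)·k1); k3 = f(x_n + h/2, w_n + (h/2)·k2); k4 = f(x_n + h, w_n + h·k3); w_{n+1} = w_n + (h/6)·(k1 + 2k2 + 2k3 + k4).
x=1.000000, w=-0.200000:
  k1 = f(1.000000, -0.200000) = 0.264000
  k2 = f(1.140000, -0.163040) = 0.245343
  k3 = f(1.140000, -0.165652) = 0.249273
  k4 = f(1.280000, -0.130204) = 0.219992
  w ← -0.200000 + (0.28/6)·(k1 + 2k2 + 2k3 + k4) = -0.131250
x=1.280000, w=-0.131250:
  k1 = f(1.280000, -0.131250) = 0.221759
  k2 = f(1.420000, -0.100203) = 0.187821
  k3 = f(1.420000, -0.104955) = 0.196727
  k4 = f(1.560000, -0.076166) = 0.156841
  w ← -0.131250 + (0.28/6)·(k1 + 2k2 + 2k3 + k4) = -0.077690
w(1.56) ≈ -0.0777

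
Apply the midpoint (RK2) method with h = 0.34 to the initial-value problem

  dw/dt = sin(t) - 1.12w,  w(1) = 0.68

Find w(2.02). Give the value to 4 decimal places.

Midpoint: k1 = f(t_n, w_n); k2 = f(t_n + h/2, w_n + (h/2)·k1); w_{n+1} = w_n + h·k2.
t=1.000000, w=0.680000:
  k1 = f(1.000000, 0.680000) = 0.079871
  k2 = f(1.170000, 0.693578) = 0.143943
  w ← 0.680000 + 0.34·0.143943 = 0.728941
t=1.340000, w=0.728941:
  k1 = f(1.340000, 0.728941) = 0.157071
  k2 = f(1.510000, 0.755643) = 0.151833
  w ← 0.728941 + 0.34·0.151833 = 0.780564
t=1.680000, w=0.780564:
  k1 = f(1.680000, 0.780564) = 0.119812
  k2 = f(1.850000, 0.800932) = 0.064232
  w ← 0.780564 + 0.34·0.064232 = 0.802403
w(2.02) ≈ 0.8024

0.8024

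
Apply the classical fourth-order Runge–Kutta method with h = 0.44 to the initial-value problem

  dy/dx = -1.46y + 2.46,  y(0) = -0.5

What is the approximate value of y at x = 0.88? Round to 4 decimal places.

RK4: k1 = f(x_n, y_n); k2 = f(x_n + h/2, y_n + (h/2)·k1); k3 = f(x_n + h/2, y_n + (h/2)·k2); k4 = f(x_n + h, y_n + h·k3); y_{n+1} = y_n + (h/6)·(k1 + 2k2 + 2k3 + k4).
x=0.000000, y=-0.500000:
  k1 = f(0.000000, -0.500000) = 3.190000
  k2 = f(0.220000, 0.201800) = 2.165372
  k3 = f(0.220000, -0.023618) = 2.494483
  k4 = f(0.440000, 0.597572) = 1.587544
  y ← -0.500000 + (0.44/6)·(k1 + 2k2 + 2k3 + k4) = 0.533799
x=0.440000, y=0.533799:
  k1 = f(0.440000, 0.533799) = 1.680654
  k2 = f(0.660000, 0.903542) = 1.140828
  k3 = f(0.660000, 0.784781) = 1.314220
  k4 = f(0.880000, 1.112055) = 0.836399
  y ← 0.533799 + (0.44/6)·(k1 + 2k2 + 2k3 + k4) = 1.078456
y(0.88) ≈ 1.0785

1.0785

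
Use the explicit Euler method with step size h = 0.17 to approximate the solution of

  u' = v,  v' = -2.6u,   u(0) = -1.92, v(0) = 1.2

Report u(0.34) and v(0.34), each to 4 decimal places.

Euler on (u,v): u_{n+1} = u_n + h·u', v_{n+1} = v_n + h·v'.
0.000000: (-1.920000, 1.200000); f=(1.200000, 4.992000) → (-1.716000, 2.048640)
0.170000: (-1.716000, 2.048640); f=(2.048640, 4.461600) → (-1.367731, 2.807112)
(u(0.34), v(0.34)) ≈ (-1.3677, 2.8071)

-1.3677, 2.8071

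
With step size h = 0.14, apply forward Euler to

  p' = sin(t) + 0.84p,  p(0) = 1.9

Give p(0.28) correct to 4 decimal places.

Euler: p_{n+1} = p_n + h·f(t_n, p_n).
t=0.000000, p=1.900000: f=1.596000 → p ← 1.900000 + 0.14·1.596000 = 2.123440
t=0.140000, p=2.123440: f=1.923233 → p ← 2.123440 + 0.14·1.923233 = 2.392693
p(0.28) ≈ 2.3927

2.3927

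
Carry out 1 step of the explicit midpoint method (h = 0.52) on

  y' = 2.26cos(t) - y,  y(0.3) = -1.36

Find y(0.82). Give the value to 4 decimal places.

-0.1329

Midpoint: k1 = f(t_n, y_n); k2 = f(t_n + h/2, y_n + (h/2)·k1); y_{n+1} = y_n + h·k2.
t=0.300000, y=-1.360000:
  k1 = f(0.300000, -1.360000) = 3.519060
  k2 = f(0.560000, -0.445044) = 2.359841
  y ← -1.360000 + 0.52·2.359841 = -0.132883
y(0.82) ≈ -0.1329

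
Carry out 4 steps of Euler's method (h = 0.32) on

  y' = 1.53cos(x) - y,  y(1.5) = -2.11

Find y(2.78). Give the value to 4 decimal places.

Euler: y_{n+1} = y_n + h·f(x_n, y_n).
x=1.500000, y=-2.110000: f=2.218228 → y ← -2.110000 + 0.32·2.218228 = -1.400167
x=1.820000, y=-1.400167: f=1.022820 → y ← -1.400167 + 0.32·1.022820 = -1.072865
x=2.140000, y=-1.072865: f=0.248254 → y ← -1.072865 + 0.32·0.248254 = -0.993424
x=2.460000, y=-0.993424: f=-0.194729 → y ← -0.993424 + 0.32·(-0.194729) = -1.055737
y(2.78) ≈ -1.0557

-1.0557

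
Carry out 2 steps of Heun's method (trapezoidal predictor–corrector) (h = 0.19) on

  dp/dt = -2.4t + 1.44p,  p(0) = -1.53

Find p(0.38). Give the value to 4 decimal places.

-2.8284

Heun: k1 = f(t_n, p_n); k2 = f(t_n + h, p_n + h·k1); p_{n+1} = p_n + (h/2)·(k1 + k2).
t=0.000000, p=-1.530000:
  k1 = f(0.000000, -1.530000) = -2.203200
  k2 = f(0.190000, -1.948608) = -3.261996
  p ← -1.530000 + (0.19/2)·(-2.203200 + (-3.261996)) = -2.049194
t=0.190000, p=-2.049194:
  k1 = f(0.190000, -2.049194) = -3.406839
  k2 = f(0.380000, -2.696493) = -4.794950
  p ← -2.049194 + (0.19/2)·(-3.406839 + (-4.794950)) = -2.828363
p(0.38) ≈ -2.8284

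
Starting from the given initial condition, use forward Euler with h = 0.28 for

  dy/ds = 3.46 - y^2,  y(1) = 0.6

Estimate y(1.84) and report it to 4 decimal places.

1.8610

Euler: y_{n+1} = y_n + h·f(s_n, y_n).
s=1.000000, y=0.600000: f=3.100000 → y ← 0.600000 + 0.28·3.100000 = 1.468000
s=1.280000, y=1.468000: f=1.304976 → y ← 1.468000 + 0.28·1.304976 = 1.833393
s=1.560000, y=1.833393: f=0.098669 → y ← 1.833393 + 0.28·0.098669 = 1.861021
y(1.84) ≈ 1.8610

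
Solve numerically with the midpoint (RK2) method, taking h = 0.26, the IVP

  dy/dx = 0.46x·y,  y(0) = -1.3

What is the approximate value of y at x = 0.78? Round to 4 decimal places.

Midpoint: k1 = f(x_n, y_n); k2 = f(x_n + h/2, y_n + (h/2)·k1); y_{n+1} = y_n + h·k2.
x=0.000000, y=-1.300000:
  k1 = f(0.000000, -1.300000) = 0.000000
  k2 = f(0.130000, -1.300000) = -0.077740
  y ← -1.300000 + 0.26·(-0.077740) = -1.320212
x=0.260000, y=-1.320212:
  k1 = f(0.260000, -1.320212) = -0.157897
  k2 = f(0.390000, -1.340739) = -0.240529
  y ← -1.320212 + 0.26·(-0.240529) = -1.382750
x=0.520000, y=-1.382750:
  k1 = f(0.520000, -1.382750) = -0.330754
  k2 = f(0.650000, -1.425748) = -0.426299
  y ← -1.382750 + 0.26·(-0.426299) = -1.493587
y(0.78) ≈ -1.4936

-1.4936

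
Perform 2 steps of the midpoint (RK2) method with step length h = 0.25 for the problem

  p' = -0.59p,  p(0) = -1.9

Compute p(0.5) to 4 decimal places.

Midpoint: k1 = f(t_n, p_n); k2 = f(t_n + h/2, p_n + (h/2)·k1); p_{n+1} = p_n + h·k2.
t=0.000000, p=-1.900000:
  k1 = f(0.000000, -1.900000) = 1.121000
  k2 = f(0.125000, -1.759875) = 1.038326
  p ← -1.900000 + 0.25·1.038326 = -1.640418
t=0.250000, p=-1.640418:
  k1 = f(0.250000, -1.640418) = 0.967847
  k2 = f(0.375000, -1.519438) = 0.896468
  p ← -1.640418 + 0.25·0.896468 = -1.416301
p(0.5) ≈ -1.4163

-1.4163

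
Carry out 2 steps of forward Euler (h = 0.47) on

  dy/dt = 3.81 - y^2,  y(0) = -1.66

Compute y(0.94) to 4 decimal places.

-0.0110

Euler: y_{n+1} = y_n + h·f(t_n, y_n).
t=0.000000, y=-1.660000: f=1.054400 → y ← -1.660000 + 0.47·1.054400 = -1.164432
t=0.470000, y=-1.164432: f=2.454098 → y ← -1.164432 + 0.47·2.454098 = -0.011006
y(0.94) ≈ -0.0110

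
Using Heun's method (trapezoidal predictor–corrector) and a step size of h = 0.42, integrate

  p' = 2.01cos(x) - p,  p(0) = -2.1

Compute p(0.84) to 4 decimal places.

-0.0112

Heun: k1 = f(x_n, p_n); k2 = f(x_n + h, p_n + h·k1); p_{n+1} = p_n + (h/2)·(k1 + k2).
x=0.000000, p=-2.100000:
  k1 = f(0.000000, -2.100000) = 4.110000
  k2 = f(0.420000, -0.373800) = 2.209109
  p ← -2.100000 + (0.42/2)·(4.110000 + 2.209109) = -0.772987
x=0.420000, p=-0.772987:
  k1 = f(0.420000, -0.772987) = 2.608296
  k2 = f(0.840000, 0.322497) = 1.019103
  p ← -0.772987 + (0.42/2)·(2.608296 + 1.019103) = -0.011233
p(0.84) ≈ -0.0112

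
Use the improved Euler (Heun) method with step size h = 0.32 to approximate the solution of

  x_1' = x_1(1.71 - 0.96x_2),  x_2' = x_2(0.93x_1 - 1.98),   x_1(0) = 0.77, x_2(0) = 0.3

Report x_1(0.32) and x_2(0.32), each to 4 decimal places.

Heun on (x_1,x_2): k1 = f(t_n, state_n); k2 = f(t_n + h, state_n + h·k1); state_{n+1} = state_n + (h/2)·(k1 + k2).
0.000000: (0.770000, 0.300000)
  k1 = (1.094940, -0.379170)
  predictor → (1.120381, 0.178666)
  k2 = (1.723685, -0.167597)
  → (1.220980, 0.212517)
(x_1(0.32), x_2(0.32)) ≈ (1.2210, 0.2125)

1.2210, 0.2125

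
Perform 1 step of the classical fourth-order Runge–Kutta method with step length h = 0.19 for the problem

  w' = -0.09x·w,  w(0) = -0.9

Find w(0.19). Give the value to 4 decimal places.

RK4: k1 = f(x_n, w_n); k2 = f(x_n + h/2, w_n + (h/2)·k1); k3 = f(x_n + h/2, w_n + (h/2)·k2); k4 = f(x_n + h, w_n + h·k3); w_{n+1} = w_n + (h/6)·(k1 + 2k2 + 2k3 + k4).
x=0.000000, w=-0.900000:
  k1 = f(0.000000, -0.900000) = 0.000000
  k2 = f(0.095000, -0.900000) = 0.007695
  k3 = f(0.095000, -0.899269) = 0.007689
  k4 = f(0.190000, -0.898539) = 0.015365
  w ← -0.900000 + (0.19/6)·(k1 + 2k2 + 2k3 + k4) = -0.898539
w(0.19) ≈ -0.8985

-0.8985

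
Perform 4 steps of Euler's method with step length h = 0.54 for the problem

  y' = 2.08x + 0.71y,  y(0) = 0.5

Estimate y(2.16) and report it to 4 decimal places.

Euler: y_{n+1} = y_n + h·f(x_n, y_n).
x=0.000000, y=0.500000: f=0.355000 → y ← 0.500000 + 0.54·0.355000 = 0.691700
x=0.540000, y=0.691700: f=1.614307 → y ← 0.691700 + 0.54·1.614307 = 1.563426
x=1.080000, y=1.563426: f=3.356432 → y ← 1.563426 + 0.54·3.356432 = 3.375899
x=1.620000, y=3.375899: f=5.766488 → y ← 3.375899 + 0.54·5.766488 = 6.489803
y(2.16) ≈ 6.4898

6.4898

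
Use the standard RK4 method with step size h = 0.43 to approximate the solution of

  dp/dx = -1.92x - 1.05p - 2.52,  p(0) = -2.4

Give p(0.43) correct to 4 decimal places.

-2.5538

RK4: k1 = f(x_n, p_n); k2 = f(x_n + h/2, p_n + (h/2)·k1); k3 = f(x_n + h/2, p_n + (h/2)·k2); k4 = f(x_n + h, p_n + h·k3); p_{n+1} = p_n + (h/6)·(k1 + 2k2 + 2k3 + k4).
x=0.000000, p=-2.400000:
  k1 = f(0.000000, -2.400000) = 0.000000
  k2 = f(0.215000, -2.400000) = -0.412800
  k3 = f(0.215000, -2.488752) = -0.319610
  k4 = f(0.430000, -2.537432) = -0.681296
  p ← -2.400000 + (0.43/6)·(k1 + 2k2 + 2k3 + k4) = -2.553805
p(0.43) ≈ -2.5538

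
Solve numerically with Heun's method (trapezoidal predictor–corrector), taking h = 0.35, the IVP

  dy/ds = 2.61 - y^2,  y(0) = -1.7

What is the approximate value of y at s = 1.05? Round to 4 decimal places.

-4.4373

Heun: k1 = f(s_n, y_n); k2 = f(s_n + h, y_n + h·k1); y_{n+1} = y_n + (h/2)·(k1 + k2).
s=0.000000, y=-1.700000:
  k1 = f(0.000000, -1.700000) = -0.280000
  k2 = f(0.350000, -1.798000) = -0.622804
  y ← -1.700000 + (0.35/2)·(-0.280000 + (-0.622804)) = -1.857991
s=0.350000, y=-1.857991:
  k1 = f(0.350000, -1.857991) = -0.842129
  k2 = f(0.700000, -2.152736) = -2.024272
  y ← -1.857991 + (0.35/2)·(-0.842129 + (-2.024272)) = -2.359611
s=0.700000, y=-2.359611:
  k1 = f(0.700000, -2.359611) = -2.957764
  k2 = f(1.050000, -3.394828) = -8.914860
  y ← -2.359611 + (0.35/2)·(-2.957764 + (-8.914860)) = -4.437320
y(1.05) ≈ -4.4373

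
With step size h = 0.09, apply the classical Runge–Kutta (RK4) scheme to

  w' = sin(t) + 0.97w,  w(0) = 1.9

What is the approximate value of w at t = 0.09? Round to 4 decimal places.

2.0775

RK4: k1 = f(t_n, w_n); k2 = f(t_n + h/2, w_n + (h/2)·k1); k3 = f(t_n + h/2, w_n + (h/2)·k2); k4 = f(t_n + h, w_n + h·k3); w_{n+1} = w_n + (h/6)·(k1 + 2k2 + 2k3 + k4).
t=0.000000, w=1.900000:
  k1 = f(0.000000, 1.900000) = 1.843000
  k2 = f(0.045000, 1.982935) = 1.968432
  k3 = f(0.045000, 1.988579) = 1.973907
  k4 = f(0.090000, 2.077652) = 2.105201
  w ← 1.900000 + (0.09/6)·(k1 + 2k2 + 2k3 + k4) = 2.077493
w(0.09) ≈ 2.0775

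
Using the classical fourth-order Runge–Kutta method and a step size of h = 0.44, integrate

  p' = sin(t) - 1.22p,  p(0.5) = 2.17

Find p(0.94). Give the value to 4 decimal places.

RK4: k1 = f(t_n, p_n); k2 = f(t_n + h/2, p_n + (h/2)·k1); k3 = f(t_n + h/2, p_n + (h/2)·k2); k4 = f(t_n + h, p_n + h·k3); p_{n+1} = p_n + (h/6)·(k1 + 2k2 + 2k3 + k4).
t=0.500000, p=2.170000:
  k1 = f(0.500000, 2.170000) = -2.167974
  k2 = f(0.720000, 1.693046) = -1.406131
  k3 = f(0.720000, 1.860651) = -1.610610
  k4 = f(0.940000, 1.461332) = -0.975267
  p ← 2.170000 + (0.44/6)·(k1 + 2k2 + 2k3 + k4) = 1.497040
p(0.94) ≈ 1.4970

1.4970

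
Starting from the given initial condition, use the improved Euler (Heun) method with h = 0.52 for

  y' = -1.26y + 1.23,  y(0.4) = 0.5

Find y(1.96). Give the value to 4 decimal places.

0.8928

Heun: k1 = f(x_n, y_n); k2 = f(x_n + h, y_n + h·k1); y_{n+1} = y_n + (h/2)·(k1 + k2).
x=0.400000, y=0.500000:
  k1 = f(0.400000, 0.500000) = 0.600000
  k2 = f(0.920000, 0.812000) = 0.206880
  y ← 0.500000 + (0.52/2)·(0.600000 + 0.206880) = 0.709789
x=0.920000, y=0.709789:
  k1 = f(0.920000, 0.709789) = 0.335666
  k2 = f(1.440000, 0.884335) = 0.115738
  y ← 0.709789 + (0.52/2)·(0.335666 + 0.115738) = 0.827154
x=1.440000, y=0.827154:
  k1 = f(1.440000, 0.827154) = 0.187786
  k2 = f(1.960000, 0.924803) = 0.064749
  y ← 0.827154 + (0.52/2)·(0.187786 + 0.064749) = 0.892813
y(1.96) ≈ 0.8928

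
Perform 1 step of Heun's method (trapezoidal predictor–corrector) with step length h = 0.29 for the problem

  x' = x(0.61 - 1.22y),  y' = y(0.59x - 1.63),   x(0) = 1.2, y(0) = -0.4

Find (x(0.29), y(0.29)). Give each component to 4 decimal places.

1.6130, -0.3169

Heun on (x,y): k1 = f(t_n, state_n); k2 = f(t_n + h, state_n + h·k1); state_{n+1} = state_n + (h/2)·(k1 + k2).
0.000000: (1.200000, -0.400000)
  k1 = (1.317600, 0.368800)
  predictor → (1.582104, -0.293048)
  k2 = (1.530715, 0.204125)
  → (1.613006, -0.316926)
(x(0.29), y(0.29)) ≈ (1.6130, -0.3169)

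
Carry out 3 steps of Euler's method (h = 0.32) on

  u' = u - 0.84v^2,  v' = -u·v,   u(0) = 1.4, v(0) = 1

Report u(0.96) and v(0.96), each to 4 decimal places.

2.6234, 0.0981

Euler on (u,v): u_{n+1} = u_n + h·u', v_{n+1} = v_n + h·v'.
0.000000: (1.400000, 1.000000); f=(0.560000, -1.400000) → (1.579200, 0.552000)
0.320000: (1.579200, 0.552000); f=(1.323249, -0.871718) → (2.002640, 0.273050)
0.640000: (2.002640, 0.273050); f=(1.940012, -0.546821) → (2.623443, 0.098067)
(u(0.96), v(0.96)) ≈ (2.6234, 0.0981)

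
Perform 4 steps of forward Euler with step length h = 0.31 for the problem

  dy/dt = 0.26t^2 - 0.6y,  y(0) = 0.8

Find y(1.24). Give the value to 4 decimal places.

Euler: y_{n+1} = y_n + h·f(t_n, y_n).
t=0.000000, y=0.800000: f=-0.480000 → y ← 0.800000 + 0.31·(-0.480000) = 0.651200
t=0.310000, y=0.651200: f=-0.365734 → y ← 0.651200 + 0.31·(-0.365734) = 0.537822
t=0.620000, y=0.537822: f=-0.222749 → y ← 0.537822 + 0.31·(-0.222749) = 0.468770
t=0.930000, y=0.468770: f=-0.056388 → y ← 0.468770 + 0.31·(-0.056388) = 0.451290
y(1.24) ≈ 0.4513

0.4513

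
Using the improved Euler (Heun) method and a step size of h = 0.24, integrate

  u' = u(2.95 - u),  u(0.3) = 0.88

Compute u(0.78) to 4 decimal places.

1.8579

Heun: k1 = f(x_n, u_n); k2 = f(x_n + h, u_n + h·k1); u_{n+1} = u_n + (h/2)·(k1 + k2).
x=0.300000, u=0.880000:
  k1 = f(0.300000, 0.880000) = 1.821600
  k2 = f(0.540000, 1.317184) = 2.150719
  u ← 0.880000 + (0.24/2)·(1.821600 + 2.150719) = 1.356678
x=0.540000, u=1.356678:
  k1 = f(0.540000, 1.356678) = 2.161625
  k2 = f(0.780000, 1.875468) = 2.015250
  u ← 1.356678 + (0.24/2)·(2.161625 + 2.015250) = 1.857903
u(0.78) ≈ 1.8579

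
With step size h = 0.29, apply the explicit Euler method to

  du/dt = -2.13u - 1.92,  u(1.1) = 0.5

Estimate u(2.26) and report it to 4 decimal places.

-0.8715

Euler: u_{n+1} = u_n + h·f(t_n, u_n).
t=1.100000, u=0.500000: f=-2.985000 → u ← 0.500000 + 0.29·(-2.985000) = -0.365650
t=1.390000, u=-0.365650: f=-1.141166 → u ← -0.365650 + 0.29·(-1.141166) = -0.696588
t=1.680000, u=-0.696588: f=-0.436268 → u ← -0.696588 + 0.29·(-0.436268) = -0.823106
t=1.970000, u=-0.823106: f=-0.166785 → u ← -0.823106 + 0.29·(-0.166785) = -0.871473
u(2.26) ≈ -0.8715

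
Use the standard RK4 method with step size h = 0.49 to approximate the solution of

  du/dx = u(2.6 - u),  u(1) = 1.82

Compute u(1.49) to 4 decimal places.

RK4: k1 = f(x_n, u_n); k2 = f(x_n + h/2, u_n + (h/2)·k1); k3 = f(x_n + h/2, u_n + (h/2)·k2); k4 = f(x_n + h, u_n + h·k3); u_{n+1} = u_n + (h/6)·(k1 + 2k2 + 2k3 + k4).
x=1.000000, u=1.820000:
  k1 = f(1.000000, 1.820000) = 1.419600
  k2 = f(1.245000, 2.167802) = 0.936920
  k3 = f(1.245000, 2.049545) = 1.128182
  k4 = f(1.490000, 2.372809) = 0.539081
  u ← 1.820000 + (0.49/6)·(k1 + 2k2 + 2k3 + k4) = 2.317259
u(1.49) ≈ 2.3173

2.3173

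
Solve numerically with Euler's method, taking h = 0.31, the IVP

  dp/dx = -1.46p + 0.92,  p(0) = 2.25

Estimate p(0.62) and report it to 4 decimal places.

Euler: p_{n+1} = p_n + h·f(x_n, p_n).
x=0.000000, p=2.250000: f=-2.365000 → p ← 2.250000 + 0.31·(-2.365000) = 1.516850
x=0.310000, p=1.516850: f=-1.294601 → p ← 1.516850 + 0.31·(-1.294601) = 1.115524
p(0.62) ≈ 1.1155

1.1155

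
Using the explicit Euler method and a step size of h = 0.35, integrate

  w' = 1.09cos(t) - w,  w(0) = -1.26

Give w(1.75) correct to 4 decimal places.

0.3318

Euler: w_{n+1} = w_n + h·f(t_n, w_n).
t=0.000000, w=-1.260000: f=2.350000 → w ← -1.260000 + 0.35·2.350000 = -0.437500
t=0.350000, w=-0.437500: f=1.461416 → w ← -0.437500 + 0.35·1.461416 = 0.073996
t=0.700000, w=0.073996: f=0.759682 → w ← 0.073996 + 0.35·0.759682 = 0.339884
t=1.050000, w=0.339884: f=0.202468 → w ← 0.339884 + 0.35·0.202468 = 0.410748
t=1.400000, w=0.410748: f=-0.225484 → w ← 0.410748 + 0.35·(-0.225484) = 0.331829
w(1.75) ≈ 0.3318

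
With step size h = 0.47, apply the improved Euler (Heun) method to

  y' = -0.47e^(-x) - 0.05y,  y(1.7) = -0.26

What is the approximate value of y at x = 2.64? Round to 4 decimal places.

Heun: k1 = f(x_n, y_n); k2 = f(x_n + h, y_n + h·k1); y_{n+1} = y_n + (h/2)·(k1 + k2).
x=1.700000, y=-0.260000:
  k1 = f(1.700000, -0.260000) = -0.072861
  k2 = f(2.170000, -0.294245) = -0.038951
  y ← -0.260000 + (0.47/2)·(-0.072861 + (-0.038951)) = -0.286276
x=2.170000, y=-0.286276:
  k1 = f(2.170000, -0.286276) = -0.039350
  k2 = f(2.640000, -0.304770) = -0.018301
  y ← -0.286276 + (0.47/2)·(-0.039350 + (-0.018301)) = -0.299824
y(2.64) ≈ -0.2998

-0.2998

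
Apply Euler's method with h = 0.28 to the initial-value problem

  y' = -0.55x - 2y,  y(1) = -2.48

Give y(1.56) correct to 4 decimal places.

-0.7450

Euler: y_{n+1} = y_n + h·f(x_n, y_n).
x=1.000000, y=-2.480000: f=4.410000 → y ← -2.480000 + 0.28·4.410000 = -1.245200
x=1.280000, y=-1.245200: f=1.786400 → y ← -1.245200 + 0.28·1.786400 = -0.745008
y(1.56) ≈ -0.7450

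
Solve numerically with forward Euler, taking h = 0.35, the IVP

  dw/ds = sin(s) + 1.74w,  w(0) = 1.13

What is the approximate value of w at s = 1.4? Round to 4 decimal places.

8.5507

Euler: w_{n+1} = w_n + h·f(s_n, w_n).
s=0.000000, w=1.130000: f=1.966200 → w ← 1.130000 + 0.35·1.966200 = 1.818170
s=0.350000, w=1.818170: f=3.506514 → w ← 1.818170 + 0.35·3.506514 = 3.045450
s=0.700000, w=3.045450: f=5.943300 → w ← 3.045450 + 0.35·5.943300 = 5.125605
s=1.050000, w=5.125605: f=9.785976 → w ← 5.125605 + 0.35·9.785976 = 8.550696
w(1.4) ≈ 8.5507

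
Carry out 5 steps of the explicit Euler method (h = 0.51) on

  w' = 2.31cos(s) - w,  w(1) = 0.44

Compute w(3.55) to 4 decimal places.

-1.7099

Euler: w_{n+1} = w_n + h·f(s_n, w_n).
s=1.000000, w=0.440000: f=0.808098 → w ← 0.440000 + 0.51·0.808098 = 0.852130
s=1.510000, w=0.852130: f=-0.711777 → w ← 0.852130 + 0.51·(-0.711777) = 0.489124
s=2.020000, w=0.489124: f=-1.492237 → w ← 0.489124 + 0.51·(-1.492237) = -0.271917
s=2.530000, w=-0.271917: f=-1.619360 → w ← -0.271917 + 0.51·(-1.619360) = -1.097791
s=3.040000, w=-1.097791: f=-1.200299 → w ← -1.097791 + 0.51·(-1.200299) = -1.709943
w(3.55) ≈ -1.7099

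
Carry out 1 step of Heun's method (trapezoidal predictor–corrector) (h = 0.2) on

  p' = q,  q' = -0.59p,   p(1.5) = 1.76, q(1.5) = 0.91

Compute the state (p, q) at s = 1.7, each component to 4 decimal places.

Heun on (p,q): k1 = f(s_n, state_n); k2 = f(s_n + h, state_n + h·k1); state_{n+1} = state_n + (h/2)·(k1 + k2).
1.500000: (1.760000, 0.910000)
  k1 = (0.910000, -1.038400)
  predictor → (1.942000, 0.702320)
  k2 = (0.702320, -1.145780)
  → (1.921232, 0.691582)
(p(1.7), q(1.7)) ≈ (1.9212, 0.6916)

1.9212, 0.6916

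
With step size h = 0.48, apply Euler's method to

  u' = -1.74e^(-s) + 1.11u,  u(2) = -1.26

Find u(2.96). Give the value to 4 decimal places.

Euler: u_{n+1} = u_n + h·f(s_n, u_n).
s=2.000000, u=-1.260000: f=-1.634083 → u ← -1.260000 + 0.48·(-1.634083) = -2.044360
s=2.480000, u=-2.044360: f=-2.414953 → u ← -2.044360 + 0.48·(-2.414953) = -3.203537
u(2.96) ≈ -3.2035

-3.2035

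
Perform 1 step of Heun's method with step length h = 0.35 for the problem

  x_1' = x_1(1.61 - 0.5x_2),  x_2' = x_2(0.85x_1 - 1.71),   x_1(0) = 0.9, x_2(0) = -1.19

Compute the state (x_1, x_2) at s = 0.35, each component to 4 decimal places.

Heun on (x_1,x_2): k1 = f(s_n, state_n); k2 = f(s_n + h, state_n + h·k1); state_{n+1} = state_n + (h/2)·(k1 + k2).
0.000000: (0.900000, -1.190000)
  k1 = (1.984500, 1.124550)
  predictor → (1.594575, -0.796407)
  k2 = (3.202231, 0.282415)
  → (1.807678, -0.943781)
(x_1(0.35), x_2(0.35)) ≈ (1.8077, -0.9438)

1.8077, -0.9438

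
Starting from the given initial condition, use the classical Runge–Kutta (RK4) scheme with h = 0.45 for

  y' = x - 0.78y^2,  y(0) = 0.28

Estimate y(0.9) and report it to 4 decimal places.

0.5794

RK4: k1 = f(x_n, y_n); k2 = f(x_n + h/2, y_n + (h/2)·k1); k3 = f(x_n + h/2, y_n + (h/2)·k2); k4 = f(x_n + h, y_n + h·k3); y_{n+1} = y_n + (h/6)·(k1 + 2k2 + 2k3 + k4).
x=0.000000, y=0.280000:
  k1 = f(0.000000, 0.280000) = -0.061152
  k2 = f(0.225000, 0.266241) = 0.169710
  k3 = f(0.225000, 0.318185) = 0.146032
  k4 = f(0.450000, 0.345714) = 0.356776
  y ← 0.280000 + (0.45/6)·(k1 + 2k2 + 2k3 + k4) = 0.349533
x=0.450000, y=0.349533:
  k1 = f(0.450000, 0.349533) = 0.354705
  k2 = f(0.675000, 0.429342) = 0.531219
  k3 = f(0.675000, 0.469057) = 0.503388
  k4 = f(0.900000, 0.576058) = 0.641163
  y ← 0.349533 + (0.45/6)·(k1 + 2k2 + 2k3 + k4) = 0.579414
y(0.9) ≈ 0.5794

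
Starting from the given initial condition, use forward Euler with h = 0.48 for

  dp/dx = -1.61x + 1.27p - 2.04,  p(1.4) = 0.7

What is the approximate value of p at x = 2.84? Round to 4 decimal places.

-9.1385

Euler: p_{n+1} = p_n + h·f(x_n, p_n).
x=1.400000, p=0.700000: f=-3.405000 → p ← 0.700000 + 0.48·(-3.405000) = -0.934400
x=1.880000, p=-0.934400: f=-6.253488 → p ← -0.934400 + 0.48·(-6.253488) = -3.936074
x=2.360000, p=-3.936074: f=-10.838414 → p ← -3.936074 + 0.48·(-10.838414) = -9.138513
p(2.84) ≈ -9.1385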